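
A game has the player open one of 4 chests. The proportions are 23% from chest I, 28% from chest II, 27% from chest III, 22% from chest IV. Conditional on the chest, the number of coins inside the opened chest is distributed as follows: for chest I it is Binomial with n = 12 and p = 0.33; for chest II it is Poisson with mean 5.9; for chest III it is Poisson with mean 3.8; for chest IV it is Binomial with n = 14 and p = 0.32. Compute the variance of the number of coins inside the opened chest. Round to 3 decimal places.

Per component, I: μ=3.96, E[X²]=18.3348; II: μ=5.9, E[X²]=40.71; III: μ=3.8, E[X²]=18.24; IV: μ=4.48, E[X²]=23.1168.
E[X] = 0.23·3.96 + 0.28·5.9 + 0.27·3.8 + 0.22·4.48 = 4.5744.
E[X²] = 0.23·18.3348 + 0.28·40.71 + 0.27·18.24 + 0.22·23.1168 = 25.6263.
Var(X) = E[X²] − (E[X])² = 25.6263 − 20.9251 = 4.70116.

4.701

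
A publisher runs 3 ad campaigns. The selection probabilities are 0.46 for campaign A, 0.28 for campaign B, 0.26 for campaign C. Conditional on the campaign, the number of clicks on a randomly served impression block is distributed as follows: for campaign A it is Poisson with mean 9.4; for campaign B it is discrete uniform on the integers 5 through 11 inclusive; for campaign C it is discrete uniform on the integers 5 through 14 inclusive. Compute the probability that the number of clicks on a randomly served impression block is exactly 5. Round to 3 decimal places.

Conditional on each campaign, P(X = 5): A: 0.0505929; B: 0.142857; C: 0.1.
By total probability, P(X = 5) = 0.46·0.0505929 + 0.28·0.142857 + 0.26·0.1 = 0.0892728.

0.089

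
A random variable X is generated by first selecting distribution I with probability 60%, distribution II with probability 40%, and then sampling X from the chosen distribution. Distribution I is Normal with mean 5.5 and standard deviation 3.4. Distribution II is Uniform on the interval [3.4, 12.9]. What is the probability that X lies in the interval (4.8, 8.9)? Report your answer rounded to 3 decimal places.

0.426

Conditional on each component, P(4.8 < X < 8.9): I: 0.422903; II: 0.431579.
By total probability, P(4.8 < X < 8.9) = 0.6·0.422903 + 0.4·0.431579 = 0.426374.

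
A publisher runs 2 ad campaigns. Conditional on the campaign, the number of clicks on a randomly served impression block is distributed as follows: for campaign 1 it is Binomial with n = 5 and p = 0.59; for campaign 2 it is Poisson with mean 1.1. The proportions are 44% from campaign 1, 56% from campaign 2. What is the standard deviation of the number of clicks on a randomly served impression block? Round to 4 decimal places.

1.4112

Per component, 1: μ=2.95, E[X²]=9.912; 2: μ=1.1, E[X²]=2.31.
E[X] = 0.44·2.95 + 0.56·1.1 = 1.914.
E[X²] = 0.44·9.912 + 0.56·2.31 = 5.65488.
Var(X) = E[X²] − (E[X])² = 5.65488 − 3.6634 = 1.99148.
SD(X) = √1.99148 = 1.4112.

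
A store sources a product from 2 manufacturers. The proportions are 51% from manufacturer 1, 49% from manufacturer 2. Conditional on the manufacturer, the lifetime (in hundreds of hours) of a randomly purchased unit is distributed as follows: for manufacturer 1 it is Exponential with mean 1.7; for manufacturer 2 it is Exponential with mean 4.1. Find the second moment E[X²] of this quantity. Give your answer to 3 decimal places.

19.422

For each component E[X²] = Var + (mean)², giving 1: 5.78; 2: 33.62.
Overall E[X²] = 0.51·5.78 + 0.49·33.62 = 19.4216.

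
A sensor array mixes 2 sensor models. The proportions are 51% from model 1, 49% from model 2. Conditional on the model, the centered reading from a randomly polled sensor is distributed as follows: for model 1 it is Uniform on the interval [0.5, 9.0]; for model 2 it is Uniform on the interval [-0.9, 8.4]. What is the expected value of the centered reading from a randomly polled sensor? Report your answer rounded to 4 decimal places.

Component means — 1: 4.75; 2: 3.75.
E[X] = 0.51·4.75 + 0.49·3.75 = 4.26.

4.2600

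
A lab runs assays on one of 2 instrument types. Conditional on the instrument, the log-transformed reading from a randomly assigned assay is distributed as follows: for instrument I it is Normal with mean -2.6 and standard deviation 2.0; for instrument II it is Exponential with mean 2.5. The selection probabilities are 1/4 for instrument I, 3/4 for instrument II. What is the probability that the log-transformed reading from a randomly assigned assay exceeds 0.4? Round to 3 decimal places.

Conditional on each instrument, P(X > 0.4): I: 0.0668072; II: 0.852144.
By total probability, P(X > 0.4) = 0.25·0.0668072 + 0.75·0.852144 = 0.65581.

0.656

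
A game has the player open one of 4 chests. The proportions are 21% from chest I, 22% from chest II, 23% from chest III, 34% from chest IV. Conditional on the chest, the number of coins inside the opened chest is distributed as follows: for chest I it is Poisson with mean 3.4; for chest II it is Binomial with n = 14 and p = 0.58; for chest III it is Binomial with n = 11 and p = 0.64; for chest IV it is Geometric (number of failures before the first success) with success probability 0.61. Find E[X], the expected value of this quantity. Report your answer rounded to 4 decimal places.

4.3370

Component means — I: 3.4; II: 8.12; III: 7.04; IV: 0.639344.
E[X] = 0.21·3.4 + 0.22·8.12 + 0.23·7.04 + 0.34·0.639344 = 4.33698.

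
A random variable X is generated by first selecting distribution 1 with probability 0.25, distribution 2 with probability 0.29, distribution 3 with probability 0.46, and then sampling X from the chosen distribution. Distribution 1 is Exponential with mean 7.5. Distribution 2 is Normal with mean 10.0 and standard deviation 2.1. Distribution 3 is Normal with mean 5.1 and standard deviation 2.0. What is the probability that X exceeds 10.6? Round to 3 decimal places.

Conditional on each component, P(X > 10.6): 1: 0.243331; 2: 0.387548; 3: 0.00297976.
By total probability, P(X > 10.6) = 0.25·0.243331 + 0.29·0.387548 + 0.46·0.00297976 = 0.174592.

0.175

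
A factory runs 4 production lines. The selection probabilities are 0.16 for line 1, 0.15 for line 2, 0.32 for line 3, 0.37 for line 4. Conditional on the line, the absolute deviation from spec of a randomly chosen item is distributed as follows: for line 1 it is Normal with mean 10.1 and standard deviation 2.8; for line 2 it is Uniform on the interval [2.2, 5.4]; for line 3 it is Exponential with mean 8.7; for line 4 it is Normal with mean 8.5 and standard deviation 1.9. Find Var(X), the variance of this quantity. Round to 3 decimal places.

Per component, 1: μ=10.1, E[X²]=109.85; 2: μ=3.8, E[X²]=15.2933; 3: μ=8.7, E[X²]=151.38; 4: μ=8.5, E[X²]=75.86.
E[X] = 0.16·10.1 + 0.15·3.8 + 0.32·8.7 + 0.37·8.5 = 8.115.
E[X²] = 0.16·109.85 + 0.15·15.2933 + 0.32·151.38 + 0.37·75.86 = 96.3798.
Var(X) = E[X²] − (E[X])² = 96.3798 − 65.8532 = 30.5266.

30.527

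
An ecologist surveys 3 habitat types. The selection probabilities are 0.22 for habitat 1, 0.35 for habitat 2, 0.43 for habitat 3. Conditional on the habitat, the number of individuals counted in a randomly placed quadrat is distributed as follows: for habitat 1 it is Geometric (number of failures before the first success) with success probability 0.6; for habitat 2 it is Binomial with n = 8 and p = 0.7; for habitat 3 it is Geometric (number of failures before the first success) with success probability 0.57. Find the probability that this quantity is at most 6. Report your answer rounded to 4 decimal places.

Conditional on each habitat, P(X ≤ 6): 1: 0.998362; 2: 0.744702; 3: 0.997282.
By total probability, P(X ≤ 6) = 0.22·0.998362 + 0.35·0.744702 + 0.43·0.997282 = 0.909116.

0.9091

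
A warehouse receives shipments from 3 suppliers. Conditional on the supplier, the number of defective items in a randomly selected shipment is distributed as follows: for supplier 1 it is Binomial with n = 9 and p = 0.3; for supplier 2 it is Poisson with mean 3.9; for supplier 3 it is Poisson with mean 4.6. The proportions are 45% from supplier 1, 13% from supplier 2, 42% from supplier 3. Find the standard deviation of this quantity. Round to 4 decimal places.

2.0206

Per component, 1: μ=2.7, E[X²]=9.18; 2: μ=3.9, E[X²]=19.11; 3: μ=4.6, E[X²]=25.76.
E[X] = 0.45·2.7 + 0.13·3.9 + 0.42·4.6 = 3.654.
E[X²] = 0.45·9.18 + 0.13·19.11 + 0.42·25.76 = 17.4345.
Var(X) = E[X²] − (E[X])² = 17.4345 − 13.3517 = 4.08278.
SD(X) = √4.08278 = 2.02059.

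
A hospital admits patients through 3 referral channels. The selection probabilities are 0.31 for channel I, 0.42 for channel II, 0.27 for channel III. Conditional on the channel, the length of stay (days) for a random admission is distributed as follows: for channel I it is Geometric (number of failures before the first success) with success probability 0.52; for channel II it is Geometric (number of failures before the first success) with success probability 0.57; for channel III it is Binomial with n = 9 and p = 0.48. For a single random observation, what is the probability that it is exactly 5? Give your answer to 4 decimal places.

Conditional on each channel, P(X = 5): I: 0.0132498; II: 0.00837948; III: 0.234742.
By total probability, P(X = 5) = 0.31·0.0132498 + 0.42·0.00837948 + 0.27·0.234742 = 0.0710071.

0.0710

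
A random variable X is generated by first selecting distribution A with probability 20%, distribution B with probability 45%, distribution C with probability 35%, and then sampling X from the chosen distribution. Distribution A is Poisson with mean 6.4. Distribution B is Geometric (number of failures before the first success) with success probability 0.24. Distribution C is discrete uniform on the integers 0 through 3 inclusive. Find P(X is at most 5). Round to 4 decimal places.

0.7900

Conditional on each component, P(X ≤ 5): A: 0.383744; B: 0.8073; C: 1.
By total probability, P(X ≤ 5) = 0.2·0.383744 + 0.45·0.8073 + 0.35·1 = 0.790034.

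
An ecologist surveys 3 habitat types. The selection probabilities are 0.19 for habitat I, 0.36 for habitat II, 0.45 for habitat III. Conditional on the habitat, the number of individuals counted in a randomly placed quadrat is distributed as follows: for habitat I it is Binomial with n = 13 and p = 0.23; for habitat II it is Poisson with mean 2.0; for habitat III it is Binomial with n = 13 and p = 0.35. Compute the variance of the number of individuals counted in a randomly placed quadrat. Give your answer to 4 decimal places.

Per component, I: μ=2.99, E[X²]=11.2424; II: μ=2, E[X²]=6; III: μ=4.55, E[X²]=23.66.
E[X] = 0.19·2.99 + 0.36·2 + 0.45·4.55 = 3.3356.
E[X²] = 0.19·11.2424 + 0.36·6 + 0.45·23.66 = 14.9431.
Var(X) = E[X²] − (E[X])² = 14.9431 − 11.1262 = 3.81683.

3.8168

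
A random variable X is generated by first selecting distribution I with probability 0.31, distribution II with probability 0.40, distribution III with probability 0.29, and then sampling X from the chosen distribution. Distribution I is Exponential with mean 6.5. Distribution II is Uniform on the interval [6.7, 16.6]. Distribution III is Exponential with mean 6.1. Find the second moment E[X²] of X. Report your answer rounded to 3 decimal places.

For each component E[X²] = Var + (mean)², giving I: 84.5; II: 143.89; III: 74.42.
Overall E[X²] = 0.31·84.5 + 0.4·143.89 + 0.29·74.42 = 105.333.

105.333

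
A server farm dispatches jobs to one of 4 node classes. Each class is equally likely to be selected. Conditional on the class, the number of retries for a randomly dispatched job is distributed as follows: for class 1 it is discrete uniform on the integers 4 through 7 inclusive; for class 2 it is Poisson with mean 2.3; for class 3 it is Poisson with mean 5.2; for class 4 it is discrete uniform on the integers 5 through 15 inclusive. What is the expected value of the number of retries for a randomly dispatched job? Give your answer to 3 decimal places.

Component means — 1: 5.5; 2: 2.3; 3: 5.2; 4: 10.
E[X] = 0.25·5.5 + 0.25·2.3 + 0.25·5.2 + 0.25·10 = 5.75.

5.750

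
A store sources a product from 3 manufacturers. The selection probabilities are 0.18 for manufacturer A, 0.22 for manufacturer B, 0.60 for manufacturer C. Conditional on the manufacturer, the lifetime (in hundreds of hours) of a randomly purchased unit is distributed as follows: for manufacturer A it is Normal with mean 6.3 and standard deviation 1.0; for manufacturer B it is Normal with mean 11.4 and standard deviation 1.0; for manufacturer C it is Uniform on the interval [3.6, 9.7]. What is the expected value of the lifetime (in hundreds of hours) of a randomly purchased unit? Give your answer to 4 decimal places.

Component means — A: 6.3; B: 11.4; C: 6.65.
E[X] = 0.18·6.3 + 0.22·11.4 + 0.6·6.65 = 7.632.

7.6320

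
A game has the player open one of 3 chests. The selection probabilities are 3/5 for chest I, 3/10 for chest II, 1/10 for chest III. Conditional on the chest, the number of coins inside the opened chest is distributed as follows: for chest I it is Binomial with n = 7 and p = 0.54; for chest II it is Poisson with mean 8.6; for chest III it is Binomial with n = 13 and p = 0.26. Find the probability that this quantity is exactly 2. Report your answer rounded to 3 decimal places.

0.097

Conditional on each chest, P(X = 2): I: 0.126123; II: 0.00680823; III: 0.192128.
By total probability, P(X = 2) = 0.6·0.126123 + 0.3·0.00680823 + 0.1·0.192128 = 0.0969293.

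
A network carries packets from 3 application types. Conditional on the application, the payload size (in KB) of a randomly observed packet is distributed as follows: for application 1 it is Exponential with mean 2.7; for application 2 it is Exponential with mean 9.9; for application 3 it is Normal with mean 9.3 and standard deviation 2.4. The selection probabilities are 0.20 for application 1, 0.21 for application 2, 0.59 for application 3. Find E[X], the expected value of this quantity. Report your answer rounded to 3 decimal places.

Component means — 1: 2.7; 2: 9.9; 3: 9.3.
E[X] = 0.2·2.7 + 0.21·9.9 + 0.59·9.3 = 8.106.

8.106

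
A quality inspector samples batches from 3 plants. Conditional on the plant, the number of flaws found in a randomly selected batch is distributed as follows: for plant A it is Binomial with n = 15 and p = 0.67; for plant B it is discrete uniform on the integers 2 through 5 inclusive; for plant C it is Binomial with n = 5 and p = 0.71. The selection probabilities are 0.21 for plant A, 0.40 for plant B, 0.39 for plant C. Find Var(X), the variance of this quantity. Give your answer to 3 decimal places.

8.662

Per component, A: μ=10.05, E[X²]=104.319; B: μ=3.5, E[X²]=13.5; C: μ=3.55, E[X²]=13.632.
E[X] = 0.21·10.05 + 0.4·3.5 + 0.39·3.55 = 4.895.
E[X²] = 0.21·104.319 + 0.4·13.5 + 0.39·13.632 = 32.6235.
Var(X) = E[X²] − (E[X])² = 32.6235 − 23.961 = 8.66245.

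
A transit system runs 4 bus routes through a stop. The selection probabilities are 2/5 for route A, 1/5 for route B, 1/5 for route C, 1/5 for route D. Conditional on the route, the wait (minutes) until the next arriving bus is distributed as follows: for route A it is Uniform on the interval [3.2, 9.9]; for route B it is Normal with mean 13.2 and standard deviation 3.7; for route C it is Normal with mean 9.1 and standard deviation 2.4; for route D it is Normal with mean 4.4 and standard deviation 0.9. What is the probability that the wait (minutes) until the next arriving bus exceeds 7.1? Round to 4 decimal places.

Conditional on each route, P(X > 7.1): A: 0.41791; B: 0.95039; C: 0.797672; D: 0.0013499.
By total probability, P(X > 7.1) = 0.4·0.41791 + 0.2·0.95039 + 0.2·0.797672 + 0.2·0.0013499 = 0.517047.

0.5170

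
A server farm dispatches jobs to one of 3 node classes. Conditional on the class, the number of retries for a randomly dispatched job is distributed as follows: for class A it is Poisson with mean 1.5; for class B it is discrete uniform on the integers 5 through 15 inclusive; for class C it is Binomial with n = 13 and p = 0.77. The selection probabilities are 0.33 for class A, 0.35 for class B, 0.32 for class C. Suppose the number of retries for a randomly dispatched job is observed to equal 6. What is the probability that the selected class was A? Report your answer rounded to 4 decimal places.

Likelihoods P(X=6 | ·): A: 0.00352999; B: 0.0909091; C: 0.0121775.
Posterior ∝ prior × likelihood. Numerator for A: 0.33·0.00352999 = 0.0011649.
Normalizing constant: 0.33·0.00352999 + 0.35·0.0909091 + 0.32·0.0121775 = 0.0368799.
P(A | observation) = 0.0011649 / 0.0368799 = 0.0315862.

0.0316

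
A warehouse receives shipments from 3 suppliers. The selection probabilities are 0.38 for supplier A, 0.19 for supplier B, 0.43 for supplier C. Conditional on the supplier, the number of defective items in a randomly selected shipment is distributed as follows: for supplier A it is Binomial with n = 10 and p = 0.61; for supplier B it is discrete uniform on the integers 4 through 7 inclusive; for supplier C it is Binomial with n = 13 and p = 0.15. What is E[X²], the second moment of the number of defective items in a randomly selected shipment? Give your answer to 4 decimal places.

For each component E[X²] = Var + (mean)², giving A: 39.589; B: 31.5; C: 5.46.
Overall E[X²] = 0.38·39.589 + 0.19·31.5 + 0.43·5.46 = 23.3766.

23.3766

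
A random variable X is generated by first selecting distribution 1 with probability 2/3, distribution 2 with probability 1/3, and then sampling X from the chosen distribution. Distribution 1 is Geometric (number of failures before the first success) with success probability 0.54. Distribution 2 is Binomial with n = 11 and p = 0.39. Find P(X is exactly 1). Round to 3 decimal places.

0.176

Conditional on each component, P(X = 1): 1: 0.2484; 2: 0.0306024.
By total probability, P(X = 1) = 0.666667·0.2484 + 0.333333·0.0306024 = 0.175801.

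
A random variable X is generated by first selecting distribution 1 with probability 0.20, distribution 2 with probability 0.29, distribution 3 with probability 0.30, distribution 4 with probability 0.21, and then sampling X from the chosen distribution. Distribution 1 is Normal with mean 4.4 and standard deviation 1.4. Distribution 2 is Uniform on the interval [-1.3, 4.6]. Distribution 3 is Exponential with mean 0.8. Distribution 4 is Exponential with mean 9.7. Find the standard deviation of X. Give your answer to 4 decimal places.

5.7079

Per component, 1: μ=4.4, E[X²]=21.32; 2: μ=1.65, E[X²]=5.62333; 3: μ=0.8, E[X²]=1.28; 4: μ=9.7, E[X²]=188.18.
E[X] = 0.2·4.4 + 0.29·1.65 + 0.3·0.8 + 0.21·9.7 = 3.6355.
E[X²] = 0.2·21.32 + 0.29·5.62333 + 0.3·1.28 + 0.21·188.18 = 45.7966.
Var(X) = E[X²] − (E[X])² = 45.7966 − 13.2169 = 32.5797.
SD(X) = √32.5797 = 5.70786.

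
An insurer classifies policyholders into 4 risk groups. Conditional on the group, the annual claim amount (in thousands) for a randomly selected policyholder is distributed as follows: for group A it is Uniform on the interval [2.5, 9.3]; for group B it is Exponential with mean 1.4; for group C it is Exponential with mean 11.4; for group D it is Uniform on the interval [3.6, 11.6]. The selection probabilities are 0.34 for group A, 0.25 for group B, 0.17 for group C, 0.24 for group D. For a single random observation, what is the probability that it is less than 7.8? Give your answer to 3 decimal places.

0.724

Conditional on each group, P(X < 7.8): A: 0.779412; B: 0.996195; C: 0.495512; D: 0.525.
By total probability, P(X < 7.8) = 0.34·0.779412 + 0.25·0.996195 + 0.17·0.495512 + 0.24·0.525 = 0.724286.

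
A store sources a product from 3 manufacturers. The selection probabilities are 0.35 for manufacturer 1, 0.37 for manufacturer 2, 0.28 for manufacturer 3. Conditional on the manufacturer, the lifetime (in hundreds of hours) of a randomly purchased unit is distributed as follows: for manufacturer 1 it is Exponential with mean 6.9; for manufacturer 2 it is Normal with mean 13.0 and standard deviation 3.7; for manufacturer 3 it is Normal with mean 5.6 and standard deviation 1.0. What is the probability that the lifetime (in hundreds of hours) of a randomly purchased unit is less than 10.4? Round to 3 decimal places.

Conditional on each manufacturer, P(X < 10.4): 1: 0.778481; 2: 0.241121; 3: 0.999999.
By total probability, P(X < 10.4) = 0.35·0.778481 + 0.37·0.241121 + 0.28·0.999999 = 0.641683.

0.642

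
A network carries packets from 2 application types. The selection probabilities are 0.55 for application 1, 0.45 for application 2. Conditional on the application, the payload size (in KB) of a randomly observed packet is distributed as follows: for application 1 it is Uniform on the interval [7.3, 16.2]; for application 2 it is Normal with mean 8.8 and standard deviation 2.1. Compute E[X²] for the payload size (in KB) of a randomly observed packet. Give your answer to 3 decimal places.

For each component E[X²] = Var + (mean)², giving 1: 144.663; 2: 81.85.
Overall E[X²] = 0.55·144.663 + 0.45·81.85 = 116.397.

116.397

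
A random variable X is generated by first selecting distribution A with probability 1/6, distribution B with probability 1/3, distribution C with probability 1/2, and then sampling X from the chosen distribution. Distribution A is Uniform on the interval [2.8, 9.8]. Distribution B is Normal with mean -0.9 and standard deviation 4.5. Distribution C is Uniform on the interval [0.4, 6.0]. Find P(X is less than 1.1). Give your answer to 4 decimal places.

Conditional on each component, P(X < 1.1): A: 0; B: 0.671639; C: 0.125.
By total probability, P(X < 1.1) = 0.166667·0 + 0.333333·0.671639 + 0.5·0.125 = 0.28638.

0.2864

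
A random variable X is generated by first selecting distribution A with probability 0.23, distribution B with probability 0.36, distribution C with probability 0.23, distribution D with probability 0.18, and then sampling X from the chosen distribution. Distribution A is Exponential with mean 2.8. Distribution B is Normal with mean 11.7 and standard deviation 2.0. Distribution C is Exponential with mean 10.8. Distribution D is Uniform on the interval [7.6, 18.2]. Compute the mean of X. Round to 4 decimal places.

Component means — A: 2.8; B: 11.7; C: 10.8; D: 12.9.
E[X] = 0.23·2.8 + 0.36·11.7 + 0.23·10.8 + 0.18·12.9 = 9.662.

9.6620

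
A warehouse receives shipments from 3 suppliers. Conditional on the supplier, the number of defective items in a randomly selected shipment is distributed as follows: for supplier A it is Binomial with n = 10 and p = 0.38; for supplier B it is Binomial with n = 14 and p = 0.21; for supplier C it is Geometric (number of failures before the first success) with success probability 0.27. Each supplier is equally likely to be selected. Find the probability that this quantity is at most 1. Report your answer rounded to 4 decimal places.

0.2337

Conditional on each supplier, P(X ≤ 1): A: 0.0598339; B: 0.174125; C: 0.4671.
By total probability, P(X ≤ 1) = 0.333333·0.0598339 + 0.333333·0.174125 + 0.333333·0.4671 = 0.233686.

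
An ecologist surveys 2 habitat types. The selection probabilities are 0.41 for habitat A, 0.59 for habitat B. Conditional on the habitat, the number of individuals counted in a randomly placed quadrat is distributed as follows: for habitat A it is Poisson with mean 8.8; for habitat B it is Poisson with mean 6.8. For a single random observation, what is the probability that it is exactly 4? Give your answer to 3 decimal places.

Conditional on each habitat, P(X = 4): A: 0.0376641; B: 0.0992252.
By total probability, P(X = 4) = 0.41·0.0376641 + 0.59·0.0992252 = 0.0739852.

0.074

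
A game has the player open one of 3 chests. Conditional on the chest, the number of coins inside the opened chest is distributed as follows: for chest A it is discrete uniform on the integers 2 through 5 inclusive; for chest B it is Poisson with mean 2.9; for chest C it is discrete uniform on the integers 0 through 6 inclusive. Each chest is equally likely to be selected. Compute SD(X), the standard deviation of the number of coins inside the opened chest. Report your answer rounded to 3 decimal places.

Per component, A: μ=3.5, E[X²]=13.5; B: μ=2.9, E[X²]=11.31; C: μ=3, E[X²]=13.
E[X] = 0.333333·3.5 + 0.333333·2.9 + 0.333333·3 = 3.13333.
E[X²] = 0.333333·13.5 + 0.333333·11.31 + 0.333333·13 = 12.6033.
Var(X) = E[X²] − (E[X])² = 12.6033 − 9.81778 = 2.78556.
SD(X) = √2.78556 = 1.669.

1.669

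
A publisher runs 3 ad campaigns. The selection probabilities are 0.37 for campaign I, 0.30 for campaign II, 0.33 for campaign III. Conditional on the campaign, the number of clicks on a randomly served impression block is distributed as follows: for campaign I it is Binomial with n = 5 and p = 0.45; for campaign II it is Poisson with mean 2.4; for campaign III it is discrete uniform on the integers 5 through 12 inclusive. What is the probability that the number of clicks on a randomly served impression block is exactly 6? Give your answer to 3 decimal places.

0.048

Conditional on each campaign, P(X = 6): I: 0; II: 0.0240784; III: 0.125.
By total probability, P(X = 6) = 0.37·0 + 0.3·0.0240784 + 0.33·0.125 = 0.0484735.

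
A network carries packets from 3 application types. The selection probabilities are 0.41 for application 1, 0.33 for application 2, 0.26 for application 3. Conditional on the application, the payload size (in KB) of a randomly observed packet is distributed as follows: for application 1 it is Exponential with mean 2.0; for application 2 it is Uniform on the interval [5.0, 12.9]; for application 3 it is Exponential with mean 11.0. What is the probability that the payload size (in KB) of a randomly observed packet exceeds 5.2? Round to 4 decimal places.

0.5142

Conditional on each application, P(X > 5.2): 1: 0.0742736; 2: 0.974684; 3: 0.6233.
By total probability, P(X > 5.2) = 0.41·0.0742736 + 0.33·0.974684 + 0.26·0.6233 = 0.514156.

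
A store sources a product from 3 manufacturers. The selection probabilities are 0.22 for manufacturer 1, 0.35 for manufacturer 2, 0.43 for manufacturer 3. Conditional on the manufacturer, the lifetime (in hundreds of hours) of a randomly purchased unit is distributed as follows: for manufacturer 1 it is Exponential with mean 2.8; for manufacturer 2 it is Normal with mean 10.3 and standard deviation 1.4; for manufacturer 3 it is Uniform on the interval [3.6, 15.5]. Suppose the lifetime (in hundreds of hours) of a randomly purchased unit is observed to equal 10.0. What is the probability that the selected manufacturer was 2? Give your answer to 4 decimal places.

0.7177

Likelihoods f(10.0 | ·): 1: 0.0100413; 2: 0.278491; 3: 0.0840336.
Posterior ∝ prior × likelihood. Numerator for 2: 0.35·0.278491 = 0.0974718.
Normalizing constant: 0.22·0.0100413 + 0.35·0.278491 + 0.43·0.0840336 = 0.135815.
P(2 | observation) = 0.0974718 / 0.135815 = 0.717679.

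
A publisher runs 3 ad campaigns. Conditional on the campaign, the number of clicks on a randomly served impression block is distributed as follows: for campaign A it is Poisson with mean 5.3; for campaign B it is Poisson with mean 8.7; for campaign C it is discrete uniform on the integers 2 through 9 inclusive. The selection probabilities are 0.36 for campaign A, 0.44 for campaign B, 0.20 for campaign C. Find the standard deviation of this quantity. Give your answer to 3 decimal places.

3.086

Per component, A: μ=5.3, E[X²]=33.39; B: μ=8.7, E[X²]=84.39; C: μ=5.5, E[X²]=35.5.
E[X] = 0.36·5.3 + 0.44·8.7 + 0.2·5.5 = 6.836.
E[X²] = 0.36·33.39 + 0.44·84.39 + 0.2·35.5 = 56.252.
Var(X) = E[X²] − (E[X])² = 56.252 − 46.7309 = 9.5211.
SD(X) = √9.5211 = 3.08563.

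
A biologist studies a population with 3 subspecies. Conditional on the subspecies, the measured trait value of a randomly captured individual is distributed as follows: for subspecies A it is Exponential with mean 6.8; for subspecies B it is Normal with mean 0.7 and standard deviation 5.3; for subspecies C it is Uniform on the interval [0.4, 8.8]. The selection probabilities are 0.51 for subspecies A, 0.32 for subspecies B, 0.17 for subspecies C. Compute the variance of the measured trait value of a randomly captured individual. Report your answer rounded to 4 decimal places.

Per component, A: μ=6.8, E[X²]=92.48; B: μ=0.7, E[X²]=28.58; C: μ=4.6, E[X²]=27.04.
E[X] = 0.51·6.8 + 0.32·0.7 + 0.17·4.6 = 4.474.
E[X²] = 0.51·92.48 + 0.32·28.58 + 0.17·27.04 = 60.9072.
Var(X) = E[X²] − (E[X])² = 60.9072 − 20.0167 = 40.8905.

40.8905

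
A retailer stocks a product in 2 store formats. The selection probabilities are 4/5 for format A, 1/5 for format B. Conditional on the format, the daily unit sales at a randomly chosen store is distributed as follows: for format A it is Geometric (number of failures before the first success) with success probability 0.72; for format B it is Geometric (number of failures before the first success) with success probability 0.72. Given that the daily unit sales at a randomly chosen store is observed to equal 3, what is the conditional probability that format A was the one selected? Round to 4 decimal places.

Likelihoods P(X=3 | ·): A: 0.0158054; B: 0.0158054.
Posterior ∝ prior × likelihood. Numerator for A: 0.8·0.0158054 = 0.0126444.
Normalizing constant: 0.8·0.0158054 + 0.2·0.0158054 = 0.0158054.
P(A | observation) = 0.0126444 / 0.0158054 = 0.8.

0.8000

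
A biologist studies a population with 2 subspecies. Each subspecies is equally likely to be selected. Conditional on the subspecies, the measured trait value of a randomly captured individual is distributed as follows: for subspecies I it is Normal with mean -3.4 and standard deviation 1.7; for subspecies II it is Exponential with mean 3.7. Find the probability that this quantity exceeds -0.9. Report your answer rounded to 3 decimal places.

0.535

Conditional on each subspecies, P(X > -0.9): I: 0.0707013; II: 1.
By total probability, P(X > -0.9) = 0.5·0.0707013 + 0.5·1 = 0.535351.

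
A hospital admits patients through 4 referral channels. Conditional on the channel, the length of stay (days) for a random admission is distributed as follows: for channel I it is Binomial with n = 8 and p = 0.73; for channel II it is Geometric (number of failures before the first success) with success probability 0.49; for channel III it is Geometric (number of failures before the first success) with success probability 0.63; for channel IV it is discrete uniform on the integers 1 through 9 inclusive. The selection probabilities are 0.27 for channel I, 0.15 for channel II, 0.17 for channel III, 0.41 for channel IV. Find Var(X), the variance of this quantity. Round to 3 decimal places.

8.240

Per component, I: μ=5.84, E[X²]=35.6824; II: μ=1.04082, E[X²]=3.20741; III: μ=0.587302, E[X²]=1.27715; IV: μ=5, E[X²]=31.6667.
E[X] = 0.27·5.84 + 0.15·1.04082 + 0.17·0.587302 + 0.41·5 = 3.88276.
E[X²] = 0.27·35.6824 + 0.15·3.20741 + 0.17·1.27715 + 0.41·31.6667 = 23.3158.
Var(X) = E[X²] − (E[X])² = 23.3158 − 15.0759 = 8.23995.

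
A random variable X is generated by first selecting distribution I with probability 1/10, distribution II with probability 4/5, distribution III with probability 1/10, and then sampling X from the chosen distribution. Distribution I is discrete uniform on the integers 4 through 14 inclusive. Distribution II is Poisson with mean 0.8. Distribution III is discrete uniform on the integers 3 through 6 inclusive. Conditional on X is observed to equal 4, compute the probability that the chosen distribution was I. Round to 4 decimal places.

Likelihoods P(X=4 | ·): I: 0.0909091; II: 0.00766855; III: 0.25.
Posterior ∝ prior × likelihood. Numerator for I: 0.1·0.0909091 = 0.00909091.
Normalizing constant: 0.1·0.0909091 + 0.8·0.00766855 + 0.1·0.25 = 0.0402257.
P(I | observation) = 0.00909091 / 0.0402257 = 0.225997.

0.2260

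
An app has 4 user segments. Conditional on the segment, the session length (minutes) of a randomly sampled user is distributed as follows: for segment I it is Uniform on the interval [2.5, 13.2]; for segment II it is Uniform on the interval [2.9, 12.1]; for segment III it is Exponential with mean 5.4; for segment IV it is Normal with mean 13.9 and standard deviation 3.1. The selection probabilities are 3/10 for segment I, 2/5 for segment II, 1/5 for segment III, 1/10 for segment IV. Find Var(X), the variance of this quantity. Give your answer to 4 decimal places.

17.3857

Per component, I: μ=7.85, E[X²]=71.1633; II: μ=7.5, E[X²]=63.3033; III: μ=5.4, E[X²]=58.32; IV: μ=13.9, E[X²]=202.82.
E[X] = 0.3·7.85 + 0.4·7.5 + 0.2·5.4 + 0.1·13.9 = 7.825.
E[X²] = 0.3·71.1633 + 0.4·63.3033 + 0.2·58.32 + 0.1·202.82 = 78.6163.
Var(X) = E[X²] − (E[X])² = 78.6163 − 61.2306 = 17.3857.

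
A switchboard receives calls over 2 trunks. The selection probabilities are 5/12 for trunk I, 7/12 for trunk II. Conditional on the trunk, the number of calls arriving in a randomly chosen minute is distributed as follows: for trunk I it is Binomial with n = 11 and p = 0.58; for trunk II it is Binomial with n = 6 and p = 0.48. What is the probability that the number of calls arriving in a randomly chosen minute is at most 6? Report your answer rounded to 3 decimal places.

Conditional on each trunk, P(X ≤ 6): I: 0.522255; II: 1.
By total probability, P(X ≤ 6) = 0.416667·0.522255 + 0.583333·1 = 0.80094.

0.801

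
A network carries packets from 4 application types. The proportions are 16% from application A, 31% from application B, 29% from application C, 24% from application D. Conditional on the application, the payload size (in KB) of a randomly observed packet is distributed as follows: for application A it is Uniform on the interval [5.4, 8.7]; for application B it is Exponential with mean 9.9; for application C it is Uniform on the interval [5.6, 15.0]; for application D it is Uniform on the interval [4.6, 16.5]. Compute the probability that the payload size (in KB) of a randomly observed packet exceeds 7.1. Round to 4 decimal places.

Conditional on each application, P(X > 7.1): A: 0.484848; B: 0.488131; C: 0.840426; D: 0.789916.
By total probability, P(X > 7.1) = 0.16·0.484848 + 0.31·0.488131 + 0.29·0.840426 + 0.24·0.789916 = 0.6622.

0.6622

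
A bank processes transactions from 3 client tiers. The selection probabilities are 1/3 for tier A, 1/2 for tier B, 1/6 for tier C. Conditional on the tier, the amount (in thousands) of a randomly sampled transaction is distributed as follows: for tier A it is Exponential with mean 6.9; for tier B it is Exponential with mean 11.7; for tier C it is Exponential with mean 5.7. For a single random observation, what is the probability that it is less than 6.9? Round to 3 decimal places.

0.550

Conditional on each tier, P(X < 6.9): A: 0.632121; B: 0.445531; C: 0.70196.
By total probability, P(X < 6.9) = 0.333333·0.632121 + 0.5·0.445531 + 0.166667·0.70196 = 0.550465.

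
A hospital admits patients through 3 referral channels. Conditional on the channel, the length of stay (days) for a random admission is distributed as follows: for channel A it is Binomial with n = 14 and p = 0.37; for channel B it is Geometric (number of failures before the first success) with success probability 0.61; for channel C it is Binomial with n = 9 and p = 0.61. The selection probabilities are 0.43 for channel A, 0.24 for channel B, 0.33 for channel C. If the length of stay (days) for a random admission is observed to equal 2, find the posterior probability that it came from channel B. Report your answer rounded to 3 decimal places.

0.452

Likelihoods P(X=2 | ·): A: 0.0487003; B: 0.092781; C: 0.0183829.
Posterior ∝ prior × likelihood. Numerator for B: 0.24·0.092781 = 0.0222674.
Normalizing constant: 0.43·0.0487003 + 0.24·0.092781 + 0.33·0.0183829 = 0.0492749.
P(B | observation) = 0.0222674 / 0.0492749 = 0.451902.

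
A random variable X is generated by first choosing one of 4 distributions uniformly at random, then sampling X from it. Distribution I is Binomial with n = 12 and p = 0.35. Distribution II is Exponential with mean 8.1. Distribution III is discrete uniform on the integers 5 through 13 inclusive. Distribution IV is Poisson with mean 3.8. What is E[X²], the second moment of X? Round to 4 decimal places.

For each component E[X²] = Var + (mean)², giving I: 20.37; II: 131.22; III: 87.6667; IV: 18.24.
Overall E[X²] = 0.25·20.37 + 0.25·131.22 + 0.25·87.6667 + 0.25·18.24 = 64.3742.

64.3742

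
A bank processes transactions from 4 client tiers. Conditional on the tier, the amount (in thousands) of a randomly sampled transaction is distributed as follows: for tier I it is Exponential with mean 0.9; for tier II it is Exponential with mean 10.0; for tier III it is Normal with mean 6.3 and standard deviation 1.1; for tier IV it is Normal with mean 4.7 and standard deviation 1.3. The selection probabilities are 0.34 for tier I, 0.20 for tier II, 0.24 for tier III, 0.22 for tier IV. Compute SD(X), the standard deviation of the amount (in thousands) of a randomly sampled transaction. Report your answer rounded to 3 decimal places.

Per component, I: μ=0.9, E[X²]=1.62; II: μ=10, E[X²]=200; III: μ=6.3, E[X²]=40.9; IV: μ=4.7, E[X²]=23.78.
E[X] = 0.34·0.9 + 0.2·10 + 0.24·6.3 + 0.22·4.7 = 4.852.
E[X²] = 0.34·1.62 + 0.2·200 + 0.24·40.9 + 0.22·23.78 = 55.5984.
Var(X) = E[X²] − (E[X])² = 55.5984 − 23.5419 = 32.0565.
SD(X) = √32.0565 = 5.66185.

5.662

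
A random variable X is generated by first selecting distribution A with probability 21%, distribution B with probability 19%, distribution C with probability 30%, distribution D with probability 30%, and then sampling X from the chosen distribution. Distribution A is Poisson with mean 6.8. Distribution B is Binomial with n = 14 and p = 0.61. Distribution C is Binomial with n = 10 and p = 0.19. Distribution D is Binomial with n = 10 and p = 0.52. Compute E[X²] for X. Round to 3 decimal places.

For each component E[X²] = Var + (mean)², giving A: 53.04; B: 76.2622; C: 5.149; D: 29.536.
Overall E[X²] = 0.21·53.04 + 0.19·76.2622 + 0.3·5.149 + 0.3·29.536 = 36.0337.

36.034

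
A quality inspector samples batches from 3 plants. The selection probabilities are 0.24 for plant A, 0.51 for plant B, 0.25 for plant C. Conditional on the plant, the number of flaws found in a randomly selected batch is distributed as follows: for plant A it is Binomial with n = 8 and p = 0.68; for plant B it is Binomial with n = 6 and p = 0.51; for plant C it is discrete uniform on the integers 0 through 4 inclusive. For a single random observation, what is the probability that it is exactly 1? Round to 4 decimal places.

Conditional on each plant, P(X = 1): A: 0.00186917; B: 0.0864374; C: 0.2.
By total probability, P(X = 1) = 0.24·0.00186917 + 0.51·0.0864374 + 0.25·0.2 = 0.0945317.

0.0945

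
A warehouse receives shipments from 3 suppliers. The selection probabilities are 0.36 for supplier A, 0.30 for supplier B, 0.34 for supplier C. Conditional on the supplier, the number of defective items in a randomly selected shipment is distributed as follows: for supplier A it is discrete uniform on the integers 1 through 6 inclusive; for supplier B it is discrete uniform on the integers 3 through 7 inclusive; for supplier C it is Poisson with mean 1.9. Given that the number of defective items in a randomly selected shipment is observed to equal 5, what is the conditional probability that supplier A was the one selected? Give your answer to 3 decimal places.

Likelihoods P(X=5 | ·): A: 0.166667; B: 0.2; C: 0.0308622.
Posterior ∝ prior × likelihood. Numerator for A: 0.36·0.166667 = 0.06.
Normalizing constant: 0.36·0.166667 + 0.3·0.2 + 0.34·0.0308622 = 0.130493.
P(A | observation) = 0.06 / 0.130493 = 0.459794.

0.460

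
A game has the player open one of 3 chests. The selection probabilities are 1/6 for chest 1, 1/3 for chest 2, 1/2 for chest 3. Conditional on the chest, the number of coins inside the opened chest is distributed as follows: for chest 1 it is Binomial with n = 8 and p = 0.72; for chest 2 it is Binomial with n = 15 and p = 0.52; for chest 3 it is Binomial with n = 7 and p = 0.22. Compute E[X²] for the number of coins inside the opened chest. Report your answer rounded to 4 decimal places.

29.1128

For each component E[X²] = Var + (mean)², giving 1: 34.7904; 2: 64.584; 3: 3.5728.
Overall E[X²] = 0.166667·34.7904 + 0.333333·64.584 + 0.5·3.5728 = 29.1128.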